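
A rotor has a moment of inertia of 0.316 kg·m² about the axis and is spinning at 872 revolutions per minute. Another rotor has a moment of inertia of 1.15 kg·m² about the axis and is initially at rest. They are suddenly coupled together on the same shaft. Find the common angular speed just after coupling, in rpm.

|ω_f| ≈ 188 rpm

No external torque acts about the common axis, so total angular momentum is conserved.
Taking A's sense as positive: L = (0.3160)(872) = 275.6 kg·m²·rpm.
Combined I = 0.3160 + 1.150 = 1.466 kg·m².
ω_f = L / I = 275.6 / 1.466 = 188.0 rpm.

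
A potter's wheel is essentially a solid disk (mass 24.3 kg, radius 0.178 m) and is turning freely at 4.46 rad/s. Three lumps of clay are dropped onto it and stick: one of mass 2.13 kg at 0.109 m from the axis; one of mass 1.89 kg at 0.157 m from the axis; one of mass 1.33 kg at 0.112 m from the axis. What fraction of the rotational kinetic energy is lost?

fraction ≈ 0.187

No external torque acts about the axis; L_before = L_after.
I_p = ½(24.3)(0.178)² = 0.3850 kg·m².
Added inertia Σmr² = (2.13)(0.109)² + (1.89)(0.157)² + (1.33)(0.112)² = 0.08858 kg·m²; I_f = 0.3850 + 0.08858 = 0.4735 kg·m².
ω_f = I_p ω_i / I_f = (0.3850)(4.46) / 0.4735 = 3.626 rad/s.
KE_i = ½(0.3850)(4.460 rad/s)² = 3.829 J; KE_f = ½(0.4735)(3.626)² = 3.113 J.
Fraction lost = 0.1871.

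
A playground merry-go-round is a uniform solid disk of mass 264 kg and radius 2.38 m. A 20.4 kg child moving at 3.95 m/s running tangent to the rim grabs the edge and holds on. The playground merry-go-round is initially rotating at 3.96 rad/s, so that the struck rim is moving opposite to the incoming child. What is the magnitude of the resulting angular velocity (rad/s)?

The axle reaction passes through the axle and exerts no torque about it; angular momentum about the axle is conserved through the impact.
I_p = ½(264)(2.38)² = 747.7 kg·m². Taking the sense of the child's angular momentum as positive, L_{child} = m v R = (20.4)(3.95)(2.38) = 191.8 kg·m²/s.
L_i = −I_p ω_p + m v R = −(747.7)(3.96) + 191.8 = -2769 kg·m²/s.
After sticking, I_f = I_p + m R² = 747.7 + (20.4)(2.38)² = 863.3 kg·m².
ω_f = L_i / I_f = -2769 / 863.3 = -3.208 rad/s.

|ω_f| ≈ 3.21 rad/s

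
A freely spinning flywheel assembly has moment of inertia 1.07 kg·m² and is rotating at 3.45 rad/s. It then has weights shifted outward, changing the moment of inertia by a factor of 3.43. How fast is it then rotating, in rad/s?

Angular momentum about the spin axis is conserved since the torque about it is zero.
I₂ = 3.43 × 1.07 = 3.670 kg·m².
ω₂ = I₁ω₁ / I₂ = (1.070)(3.45 rad/s) / (3.670) = 1.006 rad/s.

ω₂ ≈ 1.01 rad/s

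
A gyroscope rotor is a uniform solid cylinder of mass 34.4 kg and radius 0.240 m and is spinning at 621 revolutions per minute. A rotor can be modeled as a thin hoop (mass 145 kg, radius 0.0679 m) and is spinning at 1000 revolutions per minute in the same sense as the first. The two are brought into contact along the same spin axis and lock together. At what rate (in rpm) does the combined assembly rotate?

No external torque acts about the common axis, so total angular momentum is conserved.
Moments of inertia: I_A = ½(34.4)(0.240)² = 0.9907 kg·m²; I_B = (145)(0.0679)² = 0.6685 kg·m².
Taking A's sense as positive: L = (0.9907)(621) + (0.6685)(1000) = 1284 kg·m²·rpm.
Combined I = 0.9907 + 0.6685 = 1.659 kg·m².
ω_f = L / I = 1284 / 1.659 = 773.7 rpm.

|ω_f| ≈ 774 rpm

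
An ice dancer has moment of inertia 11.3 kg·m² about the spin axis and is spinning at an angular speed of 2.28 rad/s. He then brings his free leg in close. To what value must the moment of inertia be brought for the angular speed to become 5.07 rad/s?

I₂ ≈ 5.08 kg·m²

No external torque acts about the spin axis, so angular momentum is conserved.
I₂ = I₁ω₁ / ω₂ = (11.3)(2.28) / (5.07) = 5.082 kg·m².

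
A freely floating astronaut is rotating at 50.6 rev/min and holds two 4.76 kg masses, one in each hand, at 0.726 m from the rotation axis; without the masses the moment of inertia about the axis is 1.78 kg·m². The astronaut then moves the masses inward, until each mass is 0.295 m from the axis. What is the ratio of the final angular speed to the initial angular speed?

Angular momentum about the spin axis is conserved since the torque about it is zero.
I₁ = 1.78 + 2(4.76)(0.726)² = 6.798 kg·m²; I₂ = 1.78 + 2(4.76)(0.295)² = 2.608 kg·m².
ω₂/ω₁ = I₁/I₂ = 6.798 / 2.608 = 2.606.

ω₂/ω₁ ≈ 2.61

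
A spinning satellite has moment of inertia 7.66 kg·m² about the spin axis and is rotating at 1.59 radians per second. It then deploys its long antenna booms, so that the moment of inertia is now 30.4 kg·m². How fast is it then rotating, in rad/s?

Angular momentum about the spin axis is conserved since the torque about it is zero.
ω₂ = I₁ω₁ / I₂ = (7.660)(1.59 rad/s) / (30.40) = 0.4006 rad/s.

ω₂ ≈ 0.401 rad/s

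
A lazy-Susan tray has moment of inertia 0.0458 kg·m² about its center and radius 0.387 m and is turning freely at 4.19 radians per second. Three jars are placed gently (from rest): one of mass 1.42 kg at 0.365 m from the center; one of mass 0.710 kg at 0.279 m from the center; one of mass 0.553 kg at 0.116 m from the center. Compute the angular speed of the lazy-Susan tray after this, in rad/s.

ω_f ≈ 0.645 rad/s

The added mass arrives with no angular momentum about the center, and any external torque about the center is negligible, so the system's angular momentum is conserved.
Added inertia Σmr² = (1.42)(0.365)² + (0.710)(0.279)² + (0.553)(0.116)² = 0.2519 kg·m²; I_f = 0.04580 + 0.2519 = 0.2977 kg·m².
ω_f = I_p ω_i / I_f = (0.04580)(4.19) / 0.2977 = 0.6446 rad/s.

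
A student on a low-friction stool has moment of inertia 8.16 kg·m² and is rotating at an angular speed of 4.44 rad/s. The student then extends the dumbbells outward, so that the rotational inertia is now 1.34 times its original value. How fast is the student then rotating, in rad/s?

Angular momentum about the spin axis is conserved since the torque about it is zero.
I₂ = 1.34 × 8.16 = 10.93 kg·m².
ω₂ = I₁ω₁ / I₂ = (8.160)(4.44 rad/s) / (10.93) = 3.313 rad/s.

ω₂ ≈ 3.31 rad/s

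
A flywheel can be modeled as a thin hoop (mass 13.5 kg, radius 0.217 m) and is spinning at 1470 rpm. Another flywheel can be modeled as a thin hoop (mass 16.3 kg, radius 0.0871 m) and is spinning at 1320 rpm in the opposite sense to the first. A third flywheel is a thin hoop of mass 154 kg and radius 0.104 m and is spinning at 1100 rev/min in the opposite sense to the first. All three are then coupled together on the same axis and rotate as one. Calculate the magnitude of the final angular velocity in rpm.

The coupling torques are internal; angular momentum about the shared axis is conserved.
Moments of inertia: I_A = (13.5)(0.217)² = 0.6357 kg·m²; I_B = (16.3)(0.0871)² = 0.1237 kg·m²; I_C = (154)(0.104)² = 1.666 kg·m².
Taking A's sense as positive: L = (0.6357)(1470) − (0.1237)(1320) − (1.666)(1100) = -1061 kg·m²·rpm.
Combined I = 0.6357 + 0.1237 + 1.666 = 2.425 kg·m².
ω_f = L / I = -1061 / 2.425 = -437.5 rpm.

|ω_f| ≈ 438 rpm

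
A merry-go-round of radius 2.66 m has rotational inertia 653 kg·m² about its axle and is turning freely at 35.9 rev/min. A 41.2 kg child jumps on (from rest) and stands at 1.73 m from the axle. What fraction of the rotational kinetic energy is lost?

fraction ≈ 0.159

No external torque acts about the axle; L_before = L_after.
Added inertia Σmr² = (41.2)(1.73)² = 123.3 kg·m²; I_f = 653.0 + 123.3 = 776.3 kg·m².
ω_f = I_p ω_i / I_f = (653.0)(35.9) / 776.3 = 30.20 rpm.
KE_i = ½(653.0)(3.759 rad/s)² = 4615 J; KE_f = ½(776.3)(3.162)² = 3882 J.
Fraction lost = 0.1588.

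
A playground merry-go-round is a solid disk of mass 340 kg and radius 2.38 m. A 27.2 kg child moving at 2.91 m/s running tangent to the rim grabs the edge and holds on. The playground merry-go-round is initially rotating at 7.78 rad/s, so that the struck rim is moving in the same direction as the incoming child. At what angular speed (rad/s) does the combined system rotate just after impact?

About the axle the impulsive forces during the collision are internal, so angular momentum about that axis is conserved.
I_p = ½(340)(2.38)² = 962.9 kg·m². Taking the sense of the child's angular momentum as positive, L_{child} = m v R = (27.2)(2.91)(2.38) = 188.4 kg·m²/s.
L_i = +I_p ω_p + m v R = +(962.9)(7.78) + 188.4 = 7680 kg·m²/s.
After sticking, I_f = I_p + m R² = 962.9 + (27.2)(2.38)² = 1117 kg·m².
ω_f = L_i / I_f = 7680 / 1117 = 6.876 rad/s.

|ω_f| ≈ 6.88 rad/s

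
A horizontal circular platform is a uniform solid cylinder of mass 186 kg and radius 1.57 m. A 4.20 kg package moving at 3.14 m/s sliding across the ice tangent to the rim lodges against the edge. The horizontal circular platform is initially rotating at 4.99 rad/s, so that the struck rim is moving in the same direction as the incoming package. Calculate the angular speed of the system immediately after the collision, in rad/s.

|ω_f| ≈ 4.86 rad/s

The axle reaction passes through the central axle and exerts no torque about it; angular momentum about the central axle is conserved through the impact.
I_p = ½(186)(1.57)² = 229.2 kg·m². Taking the sense of the package's angular momentum as positive, L_{package} = m v R = (4.20)(3.14)(1.57) = 20.71 kg·m²/s.
L_i = +I_p ω_p + m v R = +(229.2)(4.99) + 20.71 = 1165 kg·m²/s.
After sticking, I_f = I_p + m R² = 229.2 + (4.20)(1.57)² = 239.6 kg·m².
ω_f = L_i / I_f = 1165 / 239.6 = 4.861 rad/s.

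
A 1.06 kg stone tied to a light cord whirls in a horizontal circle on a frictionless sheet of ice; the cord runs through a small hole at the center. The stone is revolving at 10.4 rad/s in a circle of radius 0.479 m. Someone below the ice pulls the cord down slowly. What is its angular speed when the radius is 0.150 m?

ω₂ ≈ 106 rad/s

No torque about the axis ⇒ m r₁² ω₁ = m r₂² ω₂.
ω₂ = ω₁ (r₁/r₂)² = (10.4)(0.479/0.150)² = 106.1 rad/s.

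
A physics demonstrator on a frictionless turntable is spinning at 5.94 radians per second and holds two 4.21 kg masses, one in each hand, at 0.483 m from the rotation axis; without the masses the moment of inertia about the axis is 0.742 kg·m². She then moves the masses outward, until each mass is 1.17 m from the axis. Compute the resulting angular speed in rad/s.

No external torque acts about the spin axis, so angular momentum is conserved.
I₁ = 0.742 + 2(4.21)(0.483)² = 2.706 kg·m²; I₂ = 0.742 + 2(4.21)(1.17)² = 12.27 kg·m².
ω₂ = I₁ω₁ / I₂ = (2.706)(5.94 rad/s) / (12.27) = 1.310 rad/s.

ω₂ ≈ 1.31 rad/s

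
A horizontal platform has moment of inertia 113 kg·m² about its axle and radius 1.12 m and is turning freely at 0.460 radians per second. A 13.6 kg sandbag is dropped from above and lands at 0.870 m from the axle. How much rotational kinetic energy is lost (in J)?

No external torque acts about the axle; L_before = L_after.
Added inertia Σmr² = (13.6)(0.870)² = 10.29 kg·m²; I_f = 113.0 + 10.29 = 123.3 kg·m².
ω_f = I_p ω_i / I_f = (113.0)(0.460) / 123.3 = 0.4216 rad/s.
KE_i = ½(113.0)(0.4600 rad/s)² = 11.96 J; KE_f = ½(123.3)(0.4216)² = 10.96 J.

energy lost ≈ 0.998 J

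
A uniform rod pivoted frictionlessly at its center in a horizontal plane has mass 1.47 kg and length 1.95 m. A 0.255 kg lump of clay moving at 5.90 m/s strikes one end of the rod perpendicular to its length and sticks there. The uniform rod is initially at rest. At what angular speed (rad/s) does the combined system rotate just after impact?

The axle reaction passes through the pivot and exerts no torque about it; angular momentum about the pivot is conserved through the impact.
I_p = (1/12)(1.47)(1.95)² = 0.4658 kg·m². Taking the sense of the lump of clay's angular momentum as positive, L_{lump} = m v R = (0.255)(5.90)(1.95/2) = 1.467 kg·m²/s.
L_i = 0 + 1.467 = 1.467 kg·m²/s.
After sticking, I_f = I_p + m R² = 0.4658 + (0.255)(1.95/2)² = 0.7082 kg·m².
ω_f = L_i / I_f = 1.467 / 0.7082 = 2.071 rad/s.

|ω_f| ≈ 2.07 rad/s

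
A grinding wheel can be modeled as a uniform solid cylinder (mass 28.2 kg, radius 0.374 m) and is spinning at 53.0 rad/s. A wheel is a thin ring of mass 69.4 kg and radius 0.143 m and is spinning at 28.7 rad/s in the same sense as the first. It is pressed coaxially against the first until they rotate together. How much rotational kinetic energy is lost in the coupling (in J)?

The coupling torques are internal; angular momentum about the shared axis is conserved.
Moments of inertia: I_A = ½(28.2)(0.374)² = 1.972 kg·m²; I_B = (69.4)(0.143)² = 1.419 kg·m².
Taking A's sense as positive: L = (1.972)(53.0) + (1.419)(28.7) = 145.3 kg·m²·rad/s.
Combined I = 1.972 + 1.419 = 3.391 kg·m².
ω_f = L / I = 145.3 / 3.391 = 42.83 rad/s.
KE_i = ½ΣIω² = 3355 J; KE_f = ½(3.391)(42.83)² = 3111 J.

ΔKE lost ≈ 244 J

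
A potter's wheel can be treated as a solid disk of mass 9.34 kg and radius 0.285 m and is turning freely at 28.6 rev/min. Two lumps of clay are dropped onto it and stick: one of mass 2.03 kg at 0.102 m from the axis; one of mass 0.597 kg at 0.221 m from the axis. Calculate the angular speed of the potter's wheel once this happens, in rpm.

ω_f ≈ 25.3 rpm

The added mass arrives with no angular momentum about the axis, and any external torque about the axis is negligible, so the system's angular momentum is conserved.
I_p = ½(9.34)(0.285)² = 0.3793 kg·m².
Added inertia Σmr² = (2.03)(0.102)² + (0.597)(0.221)² = 0.05028 kg·m²; I_f = 0.3793 + 0.05028 = 0.4296 kg·m².
ω_f = I_p ω_i / I_f = (0.3793)(28.6) / 0.4296 = 25.25 rpm.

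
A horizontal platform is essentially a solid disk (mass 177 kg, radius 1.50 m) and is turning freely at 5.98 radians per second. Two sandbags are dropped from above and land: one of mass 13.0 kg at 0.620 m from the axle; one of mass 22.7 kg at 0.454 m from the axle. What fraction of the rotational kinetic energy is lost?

fraction ≈ 0.0463

The added mass arrives with no angular momentum about the axle, and any external torque about the axle is negligible, so the system's angular momentum is conserved.
I_p = ½(177)(1.50)² = 199.1 kg·m².
Added inertia Σmr² = (13.0)(0.620)² + (22.7)(0.454)² = 9.676 kg·m²; I_f = 199.1 + 9.676 = 208.8 kg·m².
ω_f = I_p ω_i / I_f = (199.1)(5.98) / 208.8 = 5.703 rad/s.
KE_i = ½(199.1)(5.980 rad/s)² = 3560 J; KE_f = ½(208.8)(5.703)² = 3395 J.
Fraction lost = 0.04634.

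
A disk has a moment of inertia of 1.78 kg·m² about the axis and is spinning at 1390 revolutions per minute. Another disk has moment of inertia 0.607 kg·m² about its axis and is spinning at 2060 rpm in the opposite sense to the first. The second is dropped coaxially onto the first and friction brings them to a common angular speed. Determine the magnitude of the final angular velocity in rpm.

|ω_f| ≈ 513 rpm

No external torque acts about the common axis, so total angular momentum is conserved.
Taking A's sense as positive: L = (1.780)(1390) − (0.6070)(2060) = 1224 kg·m²·rpm.
Combined I = 1.780 + 0.6070 = 2.387 kg·m².
ω_f = L / I = 1224 / 2.387 = 512.7 rpm.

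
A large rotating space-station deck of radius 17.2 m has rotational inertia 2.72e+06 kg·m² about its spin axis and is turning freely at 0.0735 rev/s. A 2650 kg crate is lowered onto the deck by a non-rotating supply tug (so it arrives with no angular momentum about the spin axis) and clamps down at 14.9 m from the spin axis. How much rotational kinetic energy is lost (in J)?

No external torque acts about the spin axis; L_before = L_after.
Added inertia Σmr² = (2650)(14.9)² = 5.883e+05 kg·m²; I_f = 2.720e+06 + 5.883e+05 = 3.308e+06 kg·m².
ω_f = I_p ω_i / I_f = (2.720e+06)(0.0735) / 3.308e+06 = 0.06043 rev/s.
KE_i = ½(2.720e+06)(0.4618 rad/s)² = 2.901e+05 J; KE_f = ½(3.308e+06)(0.3797)² = 2.385e+05 J.

energy lost ≈ 51600 J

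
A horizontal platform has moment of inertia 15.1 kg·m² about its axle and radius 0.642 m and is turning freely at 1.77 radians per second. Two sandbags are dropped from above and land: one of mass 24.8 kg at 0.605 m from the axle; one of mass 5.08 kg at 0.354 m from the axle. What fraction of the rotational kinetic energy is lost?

The added mass arrives with no angular momentum about the axle, and any external torque about the axle is negligible, so the system's angular momentum is conserved.
Added inertia Σmr² = (24.8)(0.605)² + (5.08)(0.354)² = 9.714 kg·m²; I_f = 15.10 + 9.714 = 24.81 kg·m².
ω_f = I_p ω_i / I_f = (15.10)(1.77) / 24.81 = 1.077 rad/s.
KE_i = ½(15.10)(1.770 rad/s)² = 23.65 J; KE_f = ½(24.81)(1.077)² = 14.39 J.
Fraction lost = 0.3915.

fraction ≈ 0.391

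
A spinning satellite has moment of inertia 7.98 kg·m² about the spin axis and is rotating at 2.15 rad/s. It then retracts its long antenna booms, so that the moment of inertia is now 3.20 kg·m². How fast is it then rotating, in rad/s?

ω₂ ≈ 5.36 rad/s

Angular momentum about the spin axis is conserved since the torque about it is zero.
ω₂ = I₁ω₁ / I₂ = (7.980)(2.15 rad/s) / (3.200) = 5.362 rad/s.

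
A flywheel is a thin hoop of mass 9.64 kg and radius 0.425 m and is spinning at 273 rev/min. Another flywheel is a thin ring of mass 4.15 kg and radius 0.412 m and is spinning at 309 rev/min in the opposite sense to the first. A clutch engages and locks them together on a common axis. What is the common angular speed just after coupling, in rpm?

No external torque acts about the common axis, so total angular momentum is conserved.
Moments of inertia: I_A = (9.64)(0.425)² = 1.741 kg·m²; I_B = (4.15)(0.412)² = 0.7044 kg·m².
Taking A's sense as positive: L = (1.741)(273) − (0.7044)(309) = 257.7 kg·m²·rpm.
Combined I = 1.741 + 0.7044 = 2.446 kg·m².
ω_f = L / I = 257.7 / 2.446 = 105.4 rpm.

|ω_f| ≈ 105 rpm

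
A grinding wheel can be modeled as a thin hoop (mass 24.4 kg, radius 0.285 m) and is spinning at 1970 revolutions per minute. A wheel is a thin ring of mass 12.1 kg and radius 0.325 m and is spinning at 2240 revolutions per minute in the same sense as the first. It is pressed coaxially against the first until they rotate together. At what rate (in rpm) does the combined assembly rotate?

|ω_f| ≈ 2080 rpm

The coupling torques are internal; angular momentum about the shared axis is conserved.
Moments of inertia: I_A = (24.4)(0.285)² = 1.982 kg·m²; I_B = (12.1)(0.325)² = 1.278 kg·m².
Taking A's sense as positive: L = (1.982)(1970) + (1.278)(2240) = 6767 kg·m²·rpm.
Combined I = 1.982 + 1.278 = 3.260 kg·m².
ω_f = L / I = 6767 / 3.260 = 2076 rpm.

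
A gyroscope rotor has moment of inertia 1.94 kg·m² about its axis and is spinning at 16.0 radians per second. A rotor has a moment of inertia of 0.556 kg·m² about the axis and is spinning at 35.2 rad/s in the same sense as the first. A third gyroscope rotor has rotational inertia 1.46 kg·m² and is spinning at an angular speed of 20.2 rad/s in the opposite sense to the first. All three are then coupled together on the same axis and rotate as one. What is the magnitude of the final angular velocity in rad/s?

No external torque acts about the common axis, so total angular momentum is conserved.
Taking A's sense as positive: L = (1.940)(16.0) + (0.5560)(35.2) − (1.460)(20.2) = 21.12 kg·m²·rad/s.
Combined I = 1.940 + 0.5560 + 1.460 = 3.956 kg·m².
ω_f = L / I = 21.12 / 3.956 = 5.339 rad/s.

|ω_f| ≈ 5.34 rad/s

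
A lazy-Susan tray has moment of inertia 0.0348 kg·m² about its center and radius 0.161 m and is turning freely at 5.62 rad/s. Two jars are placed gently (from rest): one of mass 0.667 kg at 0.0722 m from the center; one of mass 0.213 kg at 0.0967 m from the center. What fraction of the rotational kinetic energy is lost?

fraction ≈ 0.136

The added mass arrives with no angular momentum about the center, and any external torque about the center is negligible, so the system's angular momentum is conserved.
Added inertia Σmr² = (0.667)(0.0722)² + (0.213)(0.0967)² = 0.005469 kg·m²; I_f = 0.03480 + 0.005469 = 0.04027 kg·m².
ω_f = I_p ω_i / I_f = (0.03480)(5.62) / 0.04027 = 4.857 rad/s.
KE_i = ½(0.03480)(5.620 rad/s)² = 0.5496 J; KE_f = ½(0.04027)(4.857)² = 0.4749 J.
Fraction lost = 0.1358.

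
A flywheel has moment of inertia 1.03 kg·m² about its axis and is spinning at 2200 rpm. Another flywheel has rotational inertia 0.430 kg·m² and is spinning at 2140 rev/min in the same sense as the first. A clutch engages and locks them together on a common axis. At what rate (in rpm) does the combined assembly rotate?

|ω_f| ≈ 2180 rpm

The coupling torques are internal; angular momentum about the shared axis is conserved.
Taking A's sense as positive: L = (1.030)(2200) + (0.4300)(2140) = 3186 kg·m²·rpm.
Combined I = 1.030 + 0.4300 = 1.460 kg·m².
ω_f = L / I = 3186 / 1.460 = 2182 rpm.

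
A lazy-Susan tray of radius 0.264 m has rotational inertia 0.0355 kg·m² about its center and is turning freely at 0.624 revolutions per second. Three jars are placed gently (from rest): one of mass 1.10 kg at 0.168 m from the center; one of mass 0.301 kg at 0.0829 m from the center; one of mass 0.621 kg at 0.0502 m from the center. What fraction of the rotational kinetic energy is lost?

No external torque acts about the center; L_before = L_after.
Added inertia Σmr² = (1.10)(0.168)² + (0.301)(0.0829)² + (0.621)(0.0502)² = 0.03468 kg·m²; I_f = 0.03550 + 0.03468 = 0.07018 kg·m².
ω_f = I_p ω_i / I_f = (0.03550)(0.624) / 0.07018 = 0.3156 rev/s.
KE_i = ½(0.03550)(3.921 rad/s)² = 0.2729 J; KE_f = ½(0.07018)(1.983)² = 0.1380 J.
Fraction lost = 0.4942.

fraction ≈ 0.494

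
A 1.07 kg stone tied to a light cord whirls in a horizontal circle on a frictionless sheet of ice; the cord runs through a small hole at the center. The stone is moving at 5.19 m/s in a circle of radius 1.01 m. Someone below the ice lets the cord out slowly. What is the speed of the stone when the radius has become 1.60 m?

Central (radial) force ⇒ zero torque about the center ⇒ m v r is constant.
v₂ = v₁ r₁ / r₂ = (5.19)(1.01) / (1.60) = 3.276 m/s.

v₂ ≈ 3.28 m/s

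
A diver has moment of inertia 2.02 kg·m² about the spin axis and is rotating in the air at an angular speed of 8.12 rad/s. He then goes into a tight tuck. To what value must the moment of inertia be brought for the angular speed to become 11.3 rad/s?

Angular momentum about the spin axis is conserved since the torque about it is zero.
I₂ = I₁ω₁ / ω₂ = (2.02)(8.12) / (11.3) = 1.452 kg·m².

I₂ ≈ 1.45 kg·m²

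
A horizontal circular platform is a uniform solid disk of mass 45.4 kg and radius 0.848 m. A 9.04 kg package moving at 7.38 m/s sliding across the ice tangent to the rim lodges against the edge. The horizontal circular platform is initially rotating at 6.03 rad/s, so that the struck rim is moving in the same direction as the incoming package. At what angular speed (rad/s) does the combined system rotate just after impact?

The axle reaction passes through the central axle and exerts no torque about it; angular momentum about the central axle is conserved through the impact.
I_p = ½(45.4)(0.848)² = 16.32 kg·m². Taking the sense of the package's angular momentum as positive, L_{package} = m v R = (9.04)(7.38)(0.848) = 56.57 kg·m²/s.
L_i = +I_p ω_p + m v R = +(16.32)(6.03) + 56.57 = 155.0 kg·m²/s.
After sticking, I_f = I_p + m R² = 16.32 + (9.04)(0.848)² = 22.82 kg·m².
ω_f = L_i / I_f = 155.0 / 22.82 = 6.791 rad/s.

|ω_f| ≈ 6.79 rad/s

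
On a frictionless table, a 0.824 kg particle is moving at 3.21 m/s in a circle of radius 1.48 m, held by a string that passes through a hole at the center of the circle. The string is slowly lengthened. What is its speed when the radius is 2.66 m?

The only horizontal force on the mass is along the cord (radial), so it exerts no torque about the hole and angular momentum m v r is conserved.
v₂ = v₁ r₁ / r₂ = (3.21)(1.48) / (2.66) = 1.786 m/s.

v₂ ≈ 1.79 m/s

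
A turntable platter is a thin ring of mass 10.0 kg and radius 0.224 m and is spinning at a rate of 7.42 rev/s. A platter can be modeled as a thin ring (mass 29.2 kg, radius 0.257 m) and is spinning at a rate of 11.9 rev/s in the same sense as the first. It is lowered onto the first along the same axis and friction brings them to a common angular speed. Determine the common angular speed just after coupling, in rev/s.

No external torque acts about the common axis, so total angular momentum is conserved.
Moments of inertia: I_A = (10.0)(0.224)² = 0.5018 kg·m²; I_B = (29.2)(0.257)² = 1.929 kg·m².
Taking A's sense as positive: L = (0.5018)(7.42) + (1.929)(11.9) = 26.67 kg·m²·rev/s.
Combined I = 0.5018 + 1.929 = 2.430 kg·m².
ω_f = L / I = 26.67 / 2.430 = 10.98 rev/s.

|ω_f| ≈ 11.0 rev/s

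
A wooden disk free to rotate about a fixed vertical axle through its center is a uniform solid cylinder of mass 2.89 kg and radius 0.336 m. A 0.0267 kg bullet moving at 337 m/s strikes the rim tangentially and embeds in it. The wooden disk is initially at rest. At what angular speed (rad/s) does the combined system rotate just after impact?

The axle reaction passes through the axle and exerts no torque about it; angular momentum about the axle is conserved through the impact.
I_p = ½(2.89)(0.336)² = 0.1631 kg·m². Taking the sense of the bullet's angular momentum as positive, L_{bullet} = m v R = (0.0267)(337)(0.336) = 3.023 kg·m²/s.
L_i = 0 + 3.023 = 3.023 kg·m²/s.
After sticking, I_f = I_p + m R² = 0.1631 + (0.0267)(0.336)² = 0.1661 kg·m².
ω_f = L_i / I_f = 3.023 / 0.1661 = 18.20 rad/s.

|ω_f| ≈ 18.2 rad/s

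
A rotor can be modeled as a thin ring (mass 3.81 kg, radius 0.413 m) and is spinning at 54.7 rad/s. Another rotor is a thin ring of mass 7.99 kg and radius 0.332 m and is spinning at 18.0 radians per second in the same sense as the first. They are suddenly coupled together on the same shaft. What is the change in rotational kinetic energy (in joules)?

The coupling torques are internal; angular momentum about the shared axis is conserved.
Moments of inertia: I_A = (3.81)(0.413)² = 0.6499 kg·m²; I_B = (7.99)(0.332)² = 0.8807 kg·m².
Taking A's sense as positive: L = (0.6499)(54.7) + (0.8807)(18.0) = 51.40 kg·m²·rad/s.
Combined I = 0.6499 + 0.8807 = 1.531 kg·m².
ω_f = L / I = 51.40 / 1.531 = 33.58 rad/s.
KE_i = ½ΣIω² = 1115 J; KE_f = ½(1.531)(33.58)² = 863.1 J.

ΔKE ≈ -252 J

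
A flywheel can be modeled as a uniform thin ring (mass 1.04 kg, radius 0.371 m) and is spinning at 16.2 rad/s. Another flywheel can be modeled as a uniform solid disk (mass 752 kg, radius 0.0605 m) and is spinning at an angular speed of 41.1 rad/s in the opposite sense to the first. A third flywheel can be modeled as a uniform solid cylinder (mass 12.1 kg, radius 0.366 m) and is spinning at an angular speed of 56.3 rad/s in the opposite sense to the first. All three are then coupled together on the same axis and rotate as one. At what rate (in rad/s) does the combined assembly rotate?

The coupling torques are internal; angular momentum about the shared axis is conserved.
Moments of inertia: I_A = (1.04)(0.371)² = 0.1431 kg·m²; I_B = ½(752)(0.0605)² = 1.376 kg·m²; I_C = ½(12.1)(0.366)² = 0.8104 kg·m².
Taking A's sense as positive: L = (0.1431)(16.2) − (1.376)(41.1) − (0.8104)(56.3) = -99.87 kg·m²·rad/s.
Combined I = 0.1431 + 1.376 + 0.8104 = 2.330 kg·m².
ω_f = L / I = -99.87 / 2.330 = -42.87 rad/s.

|ω_f| ≈ 42.9 rad/s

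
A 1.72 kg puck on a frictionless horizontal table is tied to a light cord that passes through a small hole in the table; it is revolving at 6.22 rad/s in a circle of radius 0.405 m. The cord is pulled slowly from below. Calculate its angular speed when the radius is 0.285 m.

No torque about the axis ⇒ m r₁² ω₁ = m r₂² ω₂.
ω₂ = ω₁ (r₁/r₂)² = (6.22)(0.405/0.285)² = 12.56 rad/s.

ω₂ ≈ 12.6 rad/s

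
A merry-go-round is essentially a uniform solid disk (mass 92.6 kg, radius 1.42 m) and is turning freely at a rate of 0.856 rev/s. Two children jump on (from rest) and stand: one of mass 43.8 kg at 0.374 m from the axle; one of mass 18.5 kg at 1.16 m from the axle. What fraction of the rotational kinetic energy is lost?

The added mass arrives with no angular momentum about the axle, and any external torque about the axle is negligible, so the system's angular momentum is conserved.
I_p = ½(92.6)(1.42)² = 93.36 kg·m².
Added inertia Σmr² = (43.8)(0.374)² + (18.5)(1.16)² = 31.02 kg·m²; I_f = 93.36 + 31.02 = 124.4 kg·m².
ω_f = I_p ω_i / I_f = (93.36)(0.856) / 124.4 = 0.6425 rev/s.
KE_i = ½(93.36)(5.378 rad/s)² = 1350 J; KE_f = ½(124.4)(4.037)² = 1014 J.
Fraction lost = 0.2494.

fraction ≈ 0.249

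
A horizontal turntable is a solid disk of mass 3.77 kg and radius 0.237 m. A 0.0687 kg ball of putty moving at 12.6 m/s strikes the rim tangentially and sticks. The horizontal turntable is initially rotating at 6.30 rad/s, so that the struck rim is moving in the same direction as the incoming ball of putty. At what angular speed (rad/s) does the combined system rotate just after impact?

|ω_f| ≈ 7.95 rad/s

About the axle the impulsive forces during the collision are internal, so angular momentum about that axis is conserved.
I_p = ½(3.77)(0.237)² = 0.1059 kg·m². Taking the sense of the ball of putty's angular momentum as positive, L_{ball} = m v R = (0.0687)(12.6)(0.237) = 0.2052 kg·m²/s.
L_i = +I_p ω_p + m v R = +(0.1059)(6.30) + 0.2052 = 0.8722 kg·m²/s.
After sticking, I_f = I_p + m R² = 0.1059 + (0.0687)(0.237)² = 0.1097 kg·m².
ω_f = L_i / I_f = 0.8722 / 0.1097 = 7.948 rad/s.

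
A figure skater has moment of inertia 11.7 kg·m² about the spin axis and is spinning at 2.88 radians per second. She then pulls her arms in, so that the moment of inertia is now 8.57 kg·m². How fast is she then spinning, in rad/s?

ω₂ ≈ 3.93 rad/s

With no external torque about the axis, L is conserved: I₁ω₁ = I₂ω₂.
ω₂ = I₁ω₁ / I₂ = (11.70)(2.88 rad/s) / (8.570) = 3.932 rad/s.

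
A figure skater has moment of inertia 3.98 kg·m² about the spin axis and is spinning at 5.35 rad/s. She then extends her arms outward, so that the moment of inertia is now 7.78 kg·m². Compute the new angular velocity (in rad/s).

ω₂ ≈ 2.74 rad/s

With no external torque about the axis, L is conserved: I₁ω₁ = I₂ω₂.
ω₂ = I₁ω₁ / I₂ = (3.980)(5.35 rad/s) / (7.780) = 2.737 rad/s.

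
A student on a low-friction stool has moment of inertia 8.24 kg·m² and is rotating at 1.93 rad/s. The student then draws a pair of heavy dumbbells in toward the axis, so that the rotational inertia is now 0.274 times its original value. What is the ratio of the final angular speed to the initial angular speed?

Angular momentum about the spin axis is conserved since the torque about it is zero.
I₂ = 0.274 × 8.24 = 2.258 kg·m².
ω₂/ω₁ = I₁/I₂ = 8.240 / 2.258 = 3.650.

ω₂/ω₁ ≈ 3.65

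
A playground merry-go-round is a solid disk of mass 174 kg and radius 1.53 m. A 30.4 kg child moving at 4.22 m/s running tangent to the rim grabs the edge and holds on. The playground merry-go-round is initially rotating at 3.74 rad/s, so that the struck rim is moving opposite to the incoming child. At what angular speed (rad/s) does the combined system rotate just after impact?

The axle reaction passes through the axle and exerts no torque about it; angular momentum about the axle is conserved through the impact.
I_p = ½(174)(1.53)² = 203.7 kg·m². Taking the sense of the child's angular momentum as positive, L_{child} = m v R = (30.4)(4.22)(1.53) = 196.3 kg·m²/s.
L_i = −I_p ω_p + m v R = −(203.7)(3.74) + 196.3 = -565.4 kg·m²/s.
After sticking, I_f = I_p + m R² = 203.7 + (30.4)(1.53)² = 274.8 kg·m².
ω_f = L_i / I_f = -565.4 / 274.8 = -2.057 rad/s.

|ω_f| ≈ 2.06 rad/s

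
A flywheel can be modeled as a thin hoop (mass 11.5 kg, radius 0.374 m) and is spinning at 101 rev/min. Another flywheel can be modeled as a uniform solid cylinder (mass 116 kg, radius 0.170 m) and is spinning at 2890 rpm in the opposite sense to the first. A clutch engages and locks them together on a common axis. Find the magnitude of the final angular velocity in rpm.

No external torque acts about the common axis, so total angular momentum is conserved.
Moments of inertia: I_A = (11.5)(0.374)² = 1.609 kg·m²; I_B = ½(116)(0.170)² = 1.676 kg·m².
Taking A's sense as positive: L = (1.609)(101) − (1.676)(2890) = -4682 kg·m²·rpm.
Combined I = 1.609 + 1.676 = 3.285 kg·m².
ω_f = L / I = -4682 / 3.285 = -1425 rpm.

|ω_f| ≈ 1430 rpm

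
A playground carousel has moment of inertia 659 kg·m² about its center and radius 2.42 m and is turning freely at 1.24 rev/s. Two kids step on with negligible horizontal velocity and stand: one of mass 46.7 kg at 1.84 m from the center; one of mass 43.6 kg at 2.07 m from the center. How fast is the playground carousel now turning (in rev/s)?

ω_f ≈ 0.814 rev/s

No external torque acts about the center; L_before = L_after.
Added inertia Σmr² = (46.7)(1.84)² + (43.6)(2.07)² = 344.9 kg·m²; I_f = 659.0 + 344.9 = 1004 kg·m².
ω_f = I_p ω_i / I_f = (659.0)(1.24) / 1004 = 0.8140 rev/s.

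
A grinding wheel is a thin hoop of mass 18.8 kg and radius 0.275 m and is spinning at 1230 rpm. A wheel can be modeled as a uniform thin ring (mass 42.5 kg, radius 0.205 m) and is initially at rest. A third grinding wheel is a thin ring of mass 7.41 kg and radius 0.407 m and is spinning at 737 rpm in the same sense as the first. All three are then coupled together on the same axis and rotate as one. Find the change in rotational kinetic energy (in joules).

ΔKE ≈ -6750 J

No external torque acts about the common axis, so total angular momentum is conserved.
Moments of inertia: I_A = (18.8)(0.275)² = 1.422 kg·m²; I_B = (42.5)(0.205)² = 1.786 kg·m²; I_C = (7.41)(0.407)² = 1.227 kg·m².
Taking A's sense as positive: L = (1.422)(1230) + (1.227)(737) = 2653 kg·m²·rpm.
Combined I = 1.422 + 1.786 + 1.227 = 4.435 kg·m².
ω_f = L / I = 2653 / 4.435 = 598.2 rpm.
KE_i = ½ΣIω² = 15450 J; KE_f = ½(4.435)(62.65)² = 8704 J.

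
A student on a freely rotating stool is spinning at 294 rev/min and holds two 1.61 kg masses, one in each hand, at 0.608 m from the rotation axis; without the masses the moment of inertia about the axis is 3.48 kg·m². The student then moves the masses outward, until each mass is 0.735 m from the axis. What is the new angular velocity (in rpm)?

ω₂ ≈ 263 rpm

Angular momentum about the spin axis is conserved since the torque about it is zero.
I₁ = 3.48 + 2(1.61)(0.608)² = 4.670 kg·m²; I₂ = 3.48 + 2(1.61)(0.735)² = 5.220 kg·m².
ω₂ = I₁ω₁ / I₂ = (4.670)(294 rpm) / (5.220) = 263.1 rpm.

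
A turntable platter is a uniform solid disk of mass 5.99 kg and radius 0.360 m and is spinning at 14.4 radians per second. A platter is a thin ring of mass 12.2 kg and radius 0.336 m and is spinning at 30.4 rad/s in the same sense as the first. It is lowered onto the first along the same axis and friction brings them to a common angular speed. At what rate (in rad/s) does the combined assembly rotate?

No external torque acts about the common axis, so total angular momentum is conserved.
Moments of inertia: I_A = ½(5.99)(0.360)² = 0.3882 kg·m²; I_B = (12.2)(0.336)² = 1.377 kg·m².
Taking A's sense as positive: L = (0.3882)(14.4) + (1.377)(30.4) = 47.46 kg·m²·rad/s.
Combined I = 0.3882 + 1.377 = 1.765 kg·m².
ω_f = L / I = 47.46 / 1.765 = 26.88 rad/s.

|ω_f| ≈ 26.9 rad/s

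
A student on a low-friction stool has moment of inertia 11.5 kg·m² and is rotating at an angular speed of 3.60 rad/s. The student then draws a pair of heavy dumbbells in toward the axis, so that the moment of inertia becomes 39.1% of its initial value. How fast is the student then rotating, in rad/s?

Angular momentum about the spin axis is conserved since the torque about it is zero.
I₂ = 0.391 × 11.5 = 4.497 kg·m².
ω₂ = I₁ω₁ / I₂ = (11.50)(3.60 rad/s) / (4.497) = 9.207 rad/s.

ω₂ ≈ 9.21 rad/s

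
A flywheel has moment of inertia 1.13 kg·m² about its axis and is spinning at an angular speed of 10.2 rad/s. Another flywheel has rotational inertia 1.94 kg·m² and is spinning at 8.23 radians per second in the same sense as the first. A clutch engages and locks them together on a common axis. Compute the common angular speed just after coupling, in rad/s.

|ω_f| ≈ 8.96 rad/s

The coupling torques are internal; angular momentum about the shared axis is conserved.
Taking A's sense as positive: L = (1.130)(10.2) + (1.940)(8.23) = 27.49 kg·m²·rad/s.
Combined I = 1.130 + 1.940 = 3.070 kg·m².
ω_f = L / I = 27.49 / 3.070 = 8.955 rad/s.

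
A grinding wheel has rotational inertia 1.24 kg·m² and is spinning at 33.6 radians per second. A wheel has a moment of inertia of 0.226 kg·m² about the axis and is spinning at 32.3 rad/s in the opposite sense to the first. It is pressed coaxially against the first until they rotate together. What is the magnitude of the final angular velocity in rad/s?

|ω_f| ≈ 23.4 rad/s

The coupling torques are internal; angular momentum about the shared axis is conserved.
Taking A's sense as positive: L = (1.240)(33.6) − (0.2260)(32.3) = 34.36 kg·m²·rad/s.
Combined I = 1.240 + 0.2260 = 1.466 kg·m².
ω_f = L / I = 34.36 / 1.466 = 23.44 rad/s.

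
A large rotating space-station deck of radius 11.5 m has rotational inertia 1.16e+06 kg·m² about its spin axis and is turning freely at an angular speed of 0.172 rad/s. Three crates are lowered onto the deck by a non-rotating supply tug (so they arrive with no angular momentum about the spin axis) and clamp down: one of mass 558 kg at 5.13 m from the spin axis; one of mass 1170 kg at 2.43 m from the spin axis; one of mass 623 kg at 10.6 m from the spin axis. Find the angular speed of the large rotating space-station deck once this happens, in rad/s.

ω_f ≈ 0.159 rad/s

No external torque acts about the spin axis; L_before = L_after.
Added inertia Σmr² = (558)(5.13)² + (1170)(2.43)² + (623)(10.6)² = 91590 kg·m²; I_f = 1.160e+06 + 91590 = 1.252e+06 kg·m².
ω_f = I_p ω_i / I_f = (1.160e+06)(0.172) / 1.252e+06 = 0.1594 rad/s.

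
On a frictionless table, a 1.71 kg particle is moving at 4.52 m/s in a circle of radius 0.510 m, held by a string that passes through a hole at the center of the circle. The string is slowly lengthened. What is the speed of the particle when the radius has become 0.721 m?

The only horizontal force on the mass is along the cord (radial), so it exerts no torque about the hole and angular momentum m v r is conserved.
v₂ = v₁ r₁ / r₂ = (4.52)(0.510) / (0.721) = 3.197 m/s.

v₂ ≈ 3.20 m/s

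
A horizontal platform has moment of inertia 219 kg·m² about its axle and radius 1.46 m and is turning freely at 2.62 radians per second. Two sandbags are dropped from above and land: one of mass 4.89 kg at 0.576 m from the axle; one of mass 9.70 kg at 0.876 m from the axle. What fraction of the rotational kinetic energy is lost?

fraction ≈ 0.0398

The added mass arrives with no angular momentum about the axle, and any external torque about the axle is negligible, so the system's angular momentum is conserved.
Added inertia Σmr² = (4.89)(0.576)² + (9.70)(0.876)² = 9.066 kg·m²; I_f = 219.0 + 9.066 = 228.1 kg·m².
ω_f = I_p ω_i / I_f = (219.0)(2.62) / 228.1 = 2.516 rad/s.
KE_i = ½(219.0)(2.620 rad/s)² = 751.7 J; KE_f = ½(228.1)(2.516)² = 721.8 J.
Fraction lost = 0.03975.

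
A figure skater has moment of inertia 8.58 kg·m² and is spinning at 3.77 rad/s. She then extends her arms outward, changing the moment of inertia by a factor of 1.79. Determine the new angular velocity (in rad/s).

ω₂ ≈ 2.11 rad/s

No external torque acts about the spin axis, so angular momentum is conserved.
I₂ = 1.79 × 8.58 = 15.36 kg·m².
ω₂ = I₁ω₁ / I₂ = (8.580)(3.77 rad/s) / (15.36) = 2.106 rad/s.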